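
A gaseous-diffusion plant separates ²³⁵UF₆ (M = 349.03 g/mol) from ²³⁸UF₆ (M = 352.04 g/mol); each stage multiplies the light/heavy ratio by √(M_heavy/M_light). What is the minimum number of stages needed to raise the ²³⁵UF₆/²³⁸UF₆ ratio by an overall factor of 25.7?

Per stage α = (352.04/349.03)^(1/2) = 1.00862^0.5, giving ln α = 0.004293.
Need α^N ≥ 25.7 ⇒ N ≥ ln(25.7) / ln α = 3.246 / 0.004293 = 756.15.
So at least 757 stages are needed.

757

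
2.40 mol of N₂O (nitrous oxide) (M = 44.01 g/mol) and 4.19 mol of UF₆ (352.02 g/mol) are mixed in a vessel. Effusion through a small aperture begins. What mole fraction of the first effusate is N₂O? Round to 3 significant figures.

The effusion rate of species i is ∝ p_i/√M_i ∝ n_i/√M_i.
Mole fraction of N₂O in the effusate = (n_N₂O/√M_N₂O) / (n_N₂O/√M_N₂O + n_UF₆/√M_UF₆)
= (2.40/√44.01) / (2.40/√44.01 + 4.19/√352.02) = 0.3618/(0.3618 + 0.2233) = 0.618.

0.618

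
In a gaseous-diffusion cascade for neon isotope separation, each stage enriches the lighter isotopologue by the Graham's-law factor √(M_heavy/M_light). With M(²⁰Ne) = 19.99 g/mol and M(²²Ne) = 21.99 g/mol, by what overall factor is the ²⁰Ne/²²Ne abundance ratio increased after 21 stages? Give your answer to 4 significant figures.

2.722

Overall factor = α^21 with α = √(21.99/19.99), i.e. (21.99/19.99)^(21/2).
= 1.10005^(21/2) = 2.722.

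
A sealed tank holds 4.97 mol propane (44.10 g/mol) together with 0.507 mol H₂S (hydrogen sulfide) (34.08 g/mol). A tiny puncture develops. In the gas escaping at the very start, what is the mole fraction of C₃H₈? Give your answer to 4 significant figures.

Effusion rate of each component ∝ n_i/√M_i (partial pressure × 1/√M).
So x_C₃H₈ in the escaping gas = (n_C₃H₈/√M_C₃H₈) / Σ(n_i/√M_i)
= (4.97/√44.10) / (4.97/√44.10 + 0.507/√34.08) = 0.7484/(0.7484 + 0.08685) = 0.8960.

0.8960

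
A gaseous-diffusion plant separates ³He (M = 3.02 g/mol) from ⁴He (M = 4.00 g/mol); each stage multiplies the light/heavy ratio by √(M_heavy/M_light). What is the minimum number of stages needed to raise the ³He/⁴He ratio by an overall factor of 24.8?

Per stage α = (4.00/3.02)^(1/2) = 1.32450^0.5, giving ln α = 0.1405.
Need α^N ≥ 24.8 ⇒ N ≥ ln(24.8) / ln α = 3.211 / 0.1405 = 22.85.
So at least 23 stages are needed.

23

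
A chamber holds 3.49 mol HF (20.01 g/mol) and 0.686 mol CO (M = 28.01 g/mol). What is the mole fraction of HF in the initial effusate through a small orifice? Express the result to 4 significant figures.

0.8575

Each component's effusion rate ∝ (its partial pressure)·(1/√M) ∝ n_i/√M_i.
x_HF(eff) = (n_HF/√M_HF) / (n_HF/√M_HF + n_CO/√M_CO)
= (3.49/√20.01) / (3.49/√20.01 + 0.686/√28.01) = 0.7802/(0.7802 + 0.1296) = 0.8575.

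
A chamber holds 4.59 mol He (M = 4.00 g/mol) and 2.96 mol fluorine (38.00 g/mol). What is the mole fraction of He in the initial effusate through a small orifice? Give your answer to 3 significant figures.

0.827

The effusion rate of species i is ∝ p_i/√M_i ∝ n_i/√M_i.
Mole fraction of He in the effusate = (n_He/√M_He) / (n_He/√M_He + n_F₂/√M_F₂)
= (4.59/√4.00) / (4.59/√4.00 + 2.96/√38.00) = 2.295/(2.295 + 0.4802) = 0.827.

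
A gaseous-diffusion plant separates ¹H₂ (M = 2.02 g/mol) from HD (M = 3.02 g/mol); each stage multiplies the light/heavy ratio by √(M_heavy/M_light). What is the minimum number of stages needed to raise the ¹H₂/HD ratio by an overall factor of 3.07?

6

With α = √(3.02/2.02) per stage, ln α = ½ ln(1.49505) = 0.2011.
Need α^N ≥ 3.07 ⇒ N ≥ ln(3.07) / ln α = 1.122 / 0.2011 = 5.58.
Rounding up, N = 6 stages.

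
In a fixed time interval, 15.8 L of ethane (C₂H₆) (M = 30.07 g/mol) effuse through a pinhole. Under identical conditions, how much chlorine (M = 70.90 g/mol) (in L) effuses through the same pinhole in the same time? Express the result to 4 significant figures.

10.29 L

From Graham's law, rate_Cl₂/rate_C₂H₆ = √(M_C₂H₆/M_Cl₂) = √(30.07/70.90) = √0.4241 = 0.6512.
So the volume for Cl₂ is 15.8 × 0.6512 = 10.29 L.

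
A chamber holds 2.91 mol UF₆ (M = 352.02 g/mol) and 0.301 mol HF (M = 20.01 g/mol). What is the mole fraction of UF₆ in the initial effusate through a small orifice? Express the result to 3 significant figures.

Rate_i ∝ x_i/√M_i (Graham's law weighted by mole fraction), so the effusate composition follows n_i/√M_i.
Mole fraction of UF₆ in the effusate = (n_UF₆/√M_UF₆) / (n_UF₆/√M_UF₆ + n_HF/√M_HF)
= (2.91/√352.02) / (2.91/√352.02 + 0.301/√20.01) = 0.1551/(0.1551 + 0.06729) = 0.697.

0.697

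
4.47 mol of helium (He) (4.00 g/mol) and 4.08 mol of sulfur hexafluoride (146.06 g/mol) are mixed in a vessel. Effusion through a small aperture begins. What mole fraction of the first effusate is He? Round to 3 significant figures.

Effusion rate of each component ∝ n_i/√M_i (partial pressure × 1/√M).
x_He(eff) = (n_He/√M_He) / (n_He/√M_He + n_SF₆/√M_SF₆)
= (4.47/√4.00) / (4.47/√4.00 + 4.08/√146.06) = 2.235/(2.235 + 0.3376) = 0.869.

0.869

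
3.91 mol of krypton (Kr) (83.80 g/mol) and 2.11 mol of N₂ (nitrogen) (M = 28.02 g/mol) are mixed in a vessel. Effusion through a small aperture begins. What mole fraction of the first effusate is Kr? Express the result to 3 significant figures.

0.517

Effusion rate of each component ∝ n_i/√M_i (partial pressure × 1/√M).
Mole fraction of Kr in the effusate = (n_Kr/√M_Kr) / (n_Kr/√M_Kr + n_N₂/√M_N₂)
= (3.91/√83.80) / (3.91/√83.80 + 2.11/√28.02) = 0.4271/(0.4271 + 0.3986) = 0.517.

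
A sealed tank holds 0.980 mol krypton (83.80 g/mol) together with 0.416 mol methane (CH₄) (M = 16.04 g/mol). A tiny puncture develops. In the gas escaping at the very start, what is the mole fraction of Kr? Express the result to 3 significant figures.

0.508

The effusion rate of species i is ∝ p_i/√M_i ∝ n_i/√M_i.
Mole fraction of Kr in the effusate = (n_Kr/√M_Kr) / (n_Kr/√M_Kr + n_CH₄/√M_CH₄)
= (0.980/√83.80) / (0.980/√83.80 + 0.416/√16.04) = 0.1071/(0.1071 + 0.1039) = 0.508.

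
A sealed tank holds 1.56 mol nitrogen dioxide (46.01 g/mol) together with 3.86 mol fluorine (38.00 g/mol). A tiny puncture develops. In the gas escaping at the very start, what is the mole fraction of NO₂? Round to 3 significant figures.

0.269

The effusion rate of species i is ∝ p_i/√M_i ∝ n_i/√M_i.
So x_NO₂ in the escaping gas = (n_NO₂/√M_NO₂) / Σ(n_i/√M_i)
= (1.56/√46.01) / (1.56/√46.01 + 3.86/√38.00) = 0.2300/(0.2300 + 0.6262) = 0.269.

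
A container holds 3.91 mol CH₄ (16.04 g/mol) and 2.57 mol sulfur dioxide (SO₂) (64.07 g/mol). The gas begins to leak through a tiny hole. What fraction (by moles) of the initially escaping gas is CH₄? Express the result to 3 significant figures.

The effusion rate of species i is ∝ p_i/√M_i ∝ n_i/√M_i.
x_CH₄(eff) = (n_CH₄/√M_CH₄) / (n_CH₄/√M_CH₄ + n_SO₂/√M_SO₂)
= (3.91/√16.04) / (3.91/√16.04 + 2.57/√64.07) = 0.9763/(0.9763 + 0.3211) = 0.753.

0.753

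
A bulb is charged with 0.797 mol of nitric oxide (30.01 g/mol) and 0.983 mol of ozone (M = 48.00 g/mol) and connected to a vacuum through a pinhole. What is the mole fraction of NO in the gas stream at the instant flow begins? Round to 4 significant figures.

Each component's effusion rate ∝ (its partial pressure)·(1/√M) ∝ n_i/√M_i.
x_NO(eff) = (n_NO/√M_NO) / (n_NO/√M_NO + n_O₃/√M_O₃)
= (0.797/√30.01) / (0.797/√30.01 + 0.983/√48.00) = 0.1455/(0.1455 + 0.1419) = 0.5063.

0.5063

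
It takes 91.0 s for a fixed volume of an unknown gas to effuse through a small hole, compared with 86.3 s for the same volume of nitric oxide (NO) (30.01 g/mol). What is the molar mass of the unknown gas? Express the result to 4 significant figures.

33.37 g/mol

By Graham's law, t_X/t_NO = √(M_X/M_NO).
91.0/86.3 = 1.054 = √(M_X/30.01)
M_X = 30.01 × 1.054² = 30.01 × 1.112 = 33.37 g/mol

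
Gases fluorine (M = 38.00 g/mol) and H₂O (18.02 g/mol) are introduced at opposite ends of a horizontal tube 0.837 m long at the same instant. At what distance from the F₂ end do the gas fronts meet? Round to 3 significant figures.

In equal time, each gas travels a distance ∝ its rate ∝ 1/√M, so d_F₂/d_H₂O = √(M_H₂O/M_F₂) = √(18.02/38.00) = 0.6886.
With d_F₂ + d_H₂O = 0.837 m, d_H₂O = 0.837/(1 + 0.6886) = 0.4957 m.
d_F₂ = 0.837 − 0.4957 = 0.341 m.

0.341 m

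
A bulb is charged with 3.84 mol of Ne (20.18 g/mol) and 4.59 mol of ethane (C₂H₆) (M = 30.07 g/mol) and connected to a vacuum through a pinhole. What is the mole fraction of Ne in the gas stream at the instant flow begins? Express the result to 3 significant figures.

0.505

Rate_i ∝ x_i/√M_i (Graham's law weighted by mole fraction), so the effusate composition follows n_i/√M_i.
x_Ne(eff) = (n_Ne/√M_Ne) / (n_Ne/√M_Ne + n_C₂H₆/√M_C₂H₆)
= (3.84/√20.18) / (3.84/√20.18 + 4.59/√30.07) = 0.8548/(0.8548 + 0.8370) = 0.505.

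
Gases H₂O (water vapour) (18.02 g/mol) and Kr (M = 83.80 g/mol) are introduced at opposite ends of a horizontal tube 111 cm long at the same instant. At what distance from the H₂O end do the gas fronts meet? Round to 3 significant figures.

75.8 cm

The fronts meet when d_H₂O + d_Kr = L with d_H₂O/d_Kr = √(M_Kr/M_H₂O) (Graham's law). Here √(M_Kr/M_H₂O) = √(83.80/18.02) = 2.156.
With d_H₂O + d_Kr = 111 cm, d_Kr = 111/(1 + 2.156) = 35.17 cm.
d_H₂O = 111 − 35.17 = 75.8 cm.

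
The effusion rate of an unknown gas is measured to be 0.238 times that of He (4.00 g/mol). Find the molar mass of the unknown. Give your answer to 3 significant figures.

By Graham's law, rate_X/rate_He = √(M_He/M_X).
0.238 = √(4.00/M_X)
M_X = 4.00 / 0.238² = 4.00 / 0.05664 = 70.6 g/mol

70.6 g/mol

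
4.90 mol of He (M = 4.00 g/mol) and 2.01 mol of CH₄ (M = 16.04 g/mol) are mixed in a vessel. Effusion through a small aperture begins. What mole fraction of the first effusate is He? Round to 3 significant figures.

0.830

The effusion rate of species i is ∝ p_i/√M_i ∝ n_i/√M_i.
Mole fraction of He in the effusate = (n_He/√M_He) / (n_He/√M_He + n_CH₄/√M_CH₄)
= (4.90/√4.00) / (4.90/√4.00 + 2.01/√16.04) = 2.450/(2.450 + 0.5019) = 0.830.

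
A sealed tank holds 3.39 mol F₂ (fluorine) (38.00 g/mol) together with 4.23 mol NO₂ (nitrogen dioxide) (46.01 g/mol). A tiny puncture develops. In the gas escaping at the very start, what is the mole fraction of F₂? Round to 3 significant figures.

Rate_i ∝ x_i/√M_i (Graham's law weighted by mole fraction), so the effusate composition follows n_i/√M_i.
Mole fraction of F₂ in the effusate = (n_F₂/√M_F₂) / (n_F₂/√M_F₂ + n_NO₂/√M_NO₂)
= (3.39/√38.00) / (3.39/√38.00 + 4.23/√46.01) = 0.5499/(0.5499 + 0.6236) = 0.469.

0.469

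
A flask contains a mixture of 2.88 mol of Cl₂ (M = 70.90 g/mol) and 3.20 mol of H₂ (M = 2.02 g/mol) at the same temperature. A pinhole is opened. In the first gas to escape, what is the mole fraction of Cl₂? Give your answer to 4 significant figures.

Rate_i ∝ x_i/√M_i (Graham's law weighted by mole fraction), so the effusate composition follows n_i/√M_i.
Mole fraction of Cl₂ in the effusate = (n_Cl₂/√M_Cl₂) / (n_Cl₂/√M_Cl₂ + n_H₂/√M_H₂)
= (2.88/√70.90) / (2.88/√70.90 + 3.20/√2.02) = 0.3420/(0.3420 + 2.252) = 0.1319.

0.1319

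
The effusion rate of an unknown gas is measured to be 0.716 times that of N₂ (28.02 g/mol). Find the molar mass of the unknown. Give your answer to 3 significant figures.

54.7 g/mol

From Graham's law, rate_X/rate_N₂ = √(M_N₂/M_X).
0.716 = √(28.02/M_X)
M_X = 28.02 / 0.716² = 28.02 / 0.5127 = 54.7 g/mol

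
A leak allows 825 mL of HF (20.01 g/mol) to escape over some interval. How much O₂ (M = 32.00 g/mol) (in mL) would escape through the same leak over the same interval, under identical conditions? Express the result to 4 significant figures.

From Graham's law, rate_O₂/rate_HF = √(M_HF/M_O₂) = √(20.01/32.00) = √0.6253 = 0.7908.
So the volume for O₂ is 825 × 0.7908 = 652.4 mL.

652.4 mL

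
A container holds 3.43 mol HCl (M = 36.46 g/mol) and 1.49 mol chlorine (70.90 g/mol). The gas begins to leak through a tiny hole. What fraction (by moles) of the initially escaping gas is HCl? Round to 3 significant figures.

0.762

Each component's effusion rate ∝ (its partial pressure)·(1/√M) ∝ n_i/√M_i.
Mole fraction of HCl in the effusate = (n_HCl/√M_HCl) / (n_HCl/√M_HCl + n_Cl₂/√M_Cl₂)
= (3.43/√36.46) / (3.43/√36.46 + 1.49/√70.90) = 0.5680/(0.5680 + 0.1770) = 0.762.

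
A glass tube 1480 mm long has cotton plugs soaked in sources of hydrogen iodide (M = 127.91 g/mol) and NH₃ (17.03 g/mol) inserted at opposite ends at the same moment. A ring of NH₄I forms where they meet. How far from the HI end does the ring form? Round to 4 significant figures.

395.7 mm

In equal time, each gas travels a distance ∝ its rate ∝ 1/√M, so d_HI/d_NH₃ = √(M_NH₃/M_HI) = √(17.03/127.91) = 0.3649.
With d_HI + d_NH₃ = 1480 mm, d_NH₃ = 1480/(1 + 0.3649) = 1084 mm.
d_HI = 1480 − 1084 = 395.7 mm.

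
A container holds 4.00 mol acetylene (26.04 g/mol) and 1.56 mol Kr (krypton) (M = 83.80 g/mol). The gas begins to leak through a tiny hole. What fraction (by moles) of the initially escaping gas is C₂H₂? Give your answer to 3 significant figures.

0.821

Effusion rate of each component ∝ n_i/√M_i (partial pressure × 1/√M).
Mole fraction of C₂H₂ in the effusate = (n_C₂H₂/√M_C₂H₂) / (n_C₂H₂/√M_C₂H₂ + n_Kr/√M_Kr)
= (4.00/√26.04) / (4.00/√26.04 + 1.56/√83.80) = 0.7839/(0.7839 + 0.1704) = 0.821.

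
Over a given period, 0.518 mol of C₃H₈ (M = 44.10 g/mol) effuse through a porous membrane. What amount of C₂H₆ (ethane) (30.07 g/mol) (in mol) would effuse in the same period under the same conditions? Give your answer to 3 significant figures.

Graham's law gives rate_C₂H₆/rate_C₃H₈ = √(M_C₃H₈/M_C₂H₆) = √(44.10/30.07) = √1.467 = 1.211.
So the amount for C₂H₆ is 0.518 × 1.211 = 0.627 mol.

0.627 mol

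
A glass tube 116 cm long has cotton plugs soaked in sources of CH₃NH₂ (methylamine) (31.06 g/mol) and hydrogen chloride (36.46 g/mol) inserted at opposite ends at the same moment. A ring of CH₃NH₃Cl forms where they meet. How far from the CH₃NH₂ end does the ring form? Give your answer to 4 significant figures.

60.32 cm

The fronts meet when d_CH₃NH₂ + d_HCl = L with d_CH₃NH₂/d_HCl = √(M_HCl/M_CH₃NH₂) (Graham's law). Here √(M_HCl/M_CH₃NH₂) = √(36.46/31.06) = 1.083.
With d_CH₃NH₂ + d_HCl = 116 cm, d_HCl = 116/(1 + 1.083) = 55.68 cm.
d_CH₃NH₂ = 116 − 55.68 = 60.32 cm.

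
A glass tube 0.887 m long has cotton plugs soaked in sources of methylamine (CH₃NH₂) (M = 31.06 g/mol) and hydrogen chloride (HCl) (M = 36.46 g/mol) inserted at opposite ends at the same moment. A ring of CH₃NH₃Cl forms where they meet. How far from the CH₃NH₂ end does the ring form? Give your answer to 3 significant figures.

0.461 m

The fronts meet when d_CH₃NH₂ + d_HCl = L with d_CH₃NH₂/d_HCl = √(M_HCl/M_CH₃NH₂) (Graham's law). Here √(M_HCl/M_CH₃NH₂) = √(36.46/31.06) = 1.083.
With d_CH₃NH₂ + d_HCl = 0.887 m, d_HCl = 0.887/(1 + 1.083) = 0.4257 m.
d_CH₃NH₂ = 0.887 − 0.4257 = 0.461 m.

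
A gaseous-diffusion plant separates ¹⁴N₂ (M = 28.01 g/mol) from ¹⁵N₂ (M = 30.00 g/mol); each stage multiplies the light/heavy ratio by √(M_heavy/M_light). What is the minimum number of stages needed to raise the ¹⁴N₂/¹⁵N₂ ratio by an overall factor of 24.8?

Single-stage factor α = √(30.00/28.01), so ln α = ½ ln(1.07105) = 0.03432.
Need α^N ≥ 24.8 ⇒ N ≥ ln(24.8) / ln α = 3.211 / 0.03432 = 93.56.
Minimum whole number of stages: N = 94.

94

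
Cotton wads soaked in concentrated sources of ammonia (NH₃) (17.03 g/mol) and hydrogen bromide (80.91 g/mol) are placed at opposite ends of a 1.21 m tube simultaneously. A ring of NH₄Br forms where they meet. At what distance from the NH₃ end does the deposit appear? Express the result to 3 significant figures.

The fronts meet when d_NH₃ + d_HBr = L with d_NH₃/d_HBr = √(M_HBr/M_NH₃) (Graham's law). Here √(M_HBr/M_NH₃) = √(80.91/17.03) = 2.180.
With d_NH₃ + d_HBr = 1.21 m, d_HBr = 1.21/(1 + 2.180) = 0.3805 m.
d_NH₃ = 1.21 − 0.3805 = 0.829 m.

0.829 m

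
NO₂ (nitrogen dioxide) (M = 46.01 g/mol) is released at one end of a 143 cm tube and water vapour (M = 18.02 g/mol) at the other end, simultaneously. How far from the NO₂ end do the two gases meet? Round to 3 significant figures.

55.0 cm

Distances travelled in equal time are proportional to diffusion rates, so d_NO₂/d_H₂O = √(M_H₂O/M_NO₂) = √(18.02/46.01) = 0.6258.
With d_NO₂ + d_H₂O = 143 cm, d_H₂O = 143/(1 + 0.6258) = 87.96 cm.
d_NO₂ = 143 − 87.96 = 55.0 cm.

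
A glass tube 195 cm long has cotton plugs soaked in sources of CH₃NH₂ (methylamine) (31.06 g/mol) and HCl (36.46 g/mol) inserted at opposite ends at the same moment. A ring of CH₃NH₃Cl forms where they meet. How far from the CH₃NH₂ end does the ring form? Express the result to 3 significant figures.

Distances travelled in equal time are proportional to diffusion rates, so d_CH₃NH₂/d_HCl = √(M_HCl/M_CH₃NH₂) = √(36.46/31.06) = 1.083.
With d_CH₃NH₂ + d_HCl = 195 cm, d_HCl = 195/(1 + 1.083) = 93.59 cm.
d_CH₃NH₂ = 195 − 93.59 = 101 cm.

101 cm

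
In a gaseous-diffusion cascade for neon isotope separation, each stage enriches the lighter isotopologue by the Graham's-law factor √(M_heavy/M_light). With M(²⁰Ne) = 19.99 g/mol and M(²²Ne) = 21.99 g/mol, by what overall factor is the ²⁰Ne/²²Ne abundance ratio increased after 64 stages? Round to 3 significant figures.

After 64 stages the ratio has grown by (√(21.99/19.99))^64 = (21.99/19.99)^(64/2).
= 1.10005^32 = 21.1.

21.1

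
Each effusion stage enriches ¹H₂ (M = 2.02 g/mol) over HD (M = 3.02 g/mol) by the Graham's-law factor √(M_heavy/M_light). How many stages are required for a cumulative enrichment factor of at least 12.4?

13

Single-stage factor α = √(3.02/2.02), so ln α = ½ ln(1.49505) = 0.2011.
Need α^N ≥ 12.4 ⇒ N ≥ ln(12.4) / ln α = 2.518 / 0.2011 = 12.52.
So at least 13 stages are needed.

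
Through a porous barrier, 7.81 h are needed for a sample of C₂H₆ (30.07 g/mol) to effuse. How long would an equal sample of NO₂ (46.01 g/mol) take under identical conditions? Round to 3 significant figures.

By Graham's law, t_NO₂/t_C₂H₆ = √(M_NO₂/M_C₂H₆) = √(46.01/30.07) = √1.530 = 1.237.
So the time for NO₂ is 7.81 × 1.237 = 9.66 h.

9.66 h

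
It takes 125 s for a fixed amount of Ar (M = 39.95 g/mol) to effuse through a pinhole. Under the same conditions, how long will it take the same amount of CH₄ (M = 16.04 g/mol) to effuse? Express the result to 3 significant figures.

79.2 s

By Graham's law, t_CH₄/t_Ar = √(M_CH₄/M_Ar) = √(16.04/39.95) = √0.4015 = 0.6336.
So the time for CH₄ is 125 × 0.6336 = 79.2 s.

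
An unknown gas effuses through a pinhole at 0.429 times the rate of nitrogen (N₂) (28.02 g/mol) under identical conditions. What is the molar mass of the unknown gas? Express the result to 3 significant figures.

Using Graham's law: rate_X/rate_N₂ = √(M_N₂/M_X).
0.429 = √(28.02/M_X)
M_X = 28.02 / 0.429² = 28.02 / 0.1840 = 152 g/mol

152 g/mol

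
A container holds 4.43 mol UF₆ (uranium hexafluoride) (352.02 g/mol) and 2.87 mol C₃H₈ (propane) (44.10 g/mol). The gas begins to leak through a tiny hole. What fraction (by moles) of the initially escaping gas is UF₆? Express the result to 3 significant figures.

0.353

Effusion rate of each component ∝ n_i/√M_i (partial pressure × 1/√M).
Mole fraction of UF₆ in the effusate = (n_UF₆/√M_UF₆) / (n_UF₆/√M_UF₆ + n_C₃H₈/√M_C₃H₈)
= (4.43/√352.02) / (4.43/√352.02 + 2.87/√44.10) = 0.2361/(0.2361 + 0.4322) = 0.353.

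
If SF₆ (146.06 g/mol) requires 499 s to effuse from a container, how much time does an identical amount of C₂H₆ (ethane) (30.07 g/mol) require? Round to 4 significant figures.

226.4 s

Using Graham's law: t_C₂H₆/t_SF₆ = √(M_C₂H₆/M_SF₆) = √(30.07/146.06) = √0.2059 = 0.4537.
So the time for C₂H₆ is 499 × 0.4537 = 226.4 s.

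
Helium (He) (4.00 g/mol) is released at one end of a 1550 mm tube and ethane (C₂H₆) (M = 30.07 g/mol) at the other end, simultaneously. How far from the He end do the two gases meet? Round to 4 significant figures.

The fronts meet when d_He + d_C₂H₆ = L with d_He/d_C₂H₆ = √(M_C₂H₆/M_He) (Graham's law). Here √(M_C₂H₆/M_He) = √(30.07/4.00) = 2.742.
With d_He + d_C₂H₆ = 1550 mm, d_C₂H₆ = 1550/(1 + 2.742) = 414.2 mm.
d_He = 1550 − 414.2 = 1136 mm.

1136 mm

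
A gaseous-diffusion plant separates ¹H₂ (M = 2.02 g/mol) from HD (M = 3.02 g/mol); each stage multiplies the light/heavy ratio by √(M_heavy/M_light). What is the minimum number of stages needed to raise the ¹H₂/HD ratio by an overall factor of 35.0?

With α = √(3.02/2.02) per stage, ln α = ½ ln(1.49505) = 0.2011.
Need α^N ≥ 35.0 ⇒ N ≥ ln(35.0) / ln α = 3.555 / 0.2011 = 17.68.
Minimum whole number of stages: N = 18.

18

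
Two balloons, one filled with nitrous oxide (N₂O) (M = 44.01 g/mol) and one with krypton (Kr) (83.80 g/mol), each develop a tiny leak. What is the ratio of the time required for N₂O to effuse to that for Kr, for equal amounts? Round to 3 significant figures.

0.725

From Graham's law, t_N₂O/t_Kr = √(M_N₂O/M_Kr) = √(44.01/83.80) = √0.5252 = 0.725.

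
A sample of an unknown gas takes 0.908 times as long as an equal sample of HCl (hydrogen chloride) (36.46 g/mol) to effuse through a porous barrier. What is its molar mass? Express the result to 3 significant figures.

From Graham's law, t_X/t_HCl = √(M_X/M_HCl).
0.908 = √(M_X/36.46)
M_X = 36.46 × 0.908² = 36.46 × 0.8245 = 30.1 g/mol

30.1 g/mol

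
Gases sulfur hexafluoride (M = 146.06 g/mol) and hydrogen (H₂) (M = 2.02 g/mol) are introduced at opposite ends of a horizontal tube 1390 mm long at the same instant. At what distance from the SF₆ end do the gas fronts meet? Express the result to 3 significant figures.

The fronts meet when d_SF₆ + d_H₂ = L with d_SF₆/d_H₂ = √(M_H₂/M_SF₆) (Graham's law). Here √(M_H₂/M_SF₆) = √(2.02/146.06) = 0.1176.
With d_SF₆ + d_H₂ = 1390 mm, d_H₂ = 1390/(1 + 0.1176) = 1244 mm.
d_SF₆ = 1390 − 1244 = 146 mm.

146 mm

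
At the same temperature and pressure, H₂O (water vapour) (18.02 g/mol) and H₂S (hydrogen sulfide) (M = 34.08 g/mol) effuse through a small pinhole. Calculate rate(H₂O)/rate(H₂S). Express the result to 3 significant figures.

1.38

Since effusion rate ∝ 1/√M, rate_H₂O/rate_H₂S = √(M_H₂S/M_H₂O) = √(34.08/18.02) = √1.891 = 1.38.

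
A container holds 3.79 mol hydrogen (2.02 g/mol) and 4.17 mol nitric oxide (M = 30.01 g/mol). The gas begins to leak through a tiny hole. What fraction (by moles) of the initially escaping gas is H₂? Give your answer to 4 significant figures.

0.7779

The effusion rate of species i is ∝ p_i/√M_i ∝ n_i/√M_i.
So x_H₂ in the escaping gas = (n_H₂/√M_H₂) / Σ(n_i/√M_i)
= (3.79/√2.02) / (3.79/√2.02 + 4.17/√30.01) = 2.667/(2.667 + 0.7612) = 0.7779.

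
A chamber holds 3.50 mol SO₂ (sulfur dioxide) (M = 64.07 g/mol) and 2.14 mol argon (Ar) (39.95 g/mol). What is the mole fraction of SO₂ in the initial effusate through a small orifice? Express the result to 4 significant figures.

0.5636

Rate_i ∝ x_i/√M_i (Graham's law weighted by mole fraction), so the effusate composition follows n_i/√M_i.
Mole fraction of SO₂ in the effusate = (n_SO₂/√M_SO₂) / (n_SO₂/√M_SO₂ + n_Ar/√M_Ar)
= (3.50/√64.07) / (3.50/√64.07 + 2.14/√39.95) = 0.4373/(0.4373 + 0.3386) = 0.5636.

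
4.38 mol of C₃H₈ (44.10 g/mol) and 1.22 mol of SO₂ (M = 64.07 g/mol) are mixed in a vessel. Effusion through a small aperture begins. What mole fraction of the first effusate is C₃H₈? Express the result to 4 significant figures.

Rate_i ∝ x_i/√M_i (Graham's law weighted by mole fraction), so the effusate composition follows n_i/√M_i.
x_C₃H₈(eff) = (n_C₃H₈/√M_C₃H₈) / (n_C₃H₈/√M_C₃H₈ + n_SO₂/√M_SO₂)
= (4.38/√44.10) / (4.38/√44.10 + 1.22/√64.07) = 0.6596/(0.6596 + 0.1524) = 0.8123.

0.8123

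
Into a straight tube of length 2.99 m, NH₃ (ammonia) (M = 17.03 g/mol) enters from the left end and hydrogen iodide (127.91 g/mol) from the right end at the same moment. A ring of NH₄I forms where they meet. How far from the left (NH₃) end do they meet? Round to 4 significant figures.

Graham's law gives d_NH₃/d_HI = rate_NH₃/rate_HI = √(M_HI/M_NH₃) = √(127.91/17.03) = 2.741.
With d_NH₃ + d_HI = 2.99 m, d_HI = 2.99/(1 + 2.741) = 0.7993 m.
d_NH₃ = 2.99 − 0.7993 = 2.191 m.

2.191 m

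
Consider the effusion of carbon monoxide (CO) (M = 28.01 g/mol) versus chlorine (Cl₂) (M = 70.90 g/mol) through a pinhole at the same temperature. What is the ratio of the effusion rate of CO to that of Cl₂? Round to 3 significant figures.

By Graham's law, rate_CO/rate_Cl₂ = √(M_Cl₂/M_CO) = √(70.90/28.01) = √2.531 = 1.59.

1.59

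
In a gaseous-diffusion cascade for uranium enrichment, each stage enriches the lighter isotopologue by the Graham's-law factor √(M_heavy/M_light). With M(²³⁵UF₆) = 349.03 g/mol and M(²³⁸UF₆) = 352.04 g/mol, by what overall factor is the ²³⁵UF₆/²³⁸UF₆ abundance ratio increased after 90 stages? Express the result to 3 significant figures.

1.47

Overall factor = α^90 with α = √(352.04/349.03), i.e. (352.04/349.03)^(90/2).
= 1.00862^45 = 1.47.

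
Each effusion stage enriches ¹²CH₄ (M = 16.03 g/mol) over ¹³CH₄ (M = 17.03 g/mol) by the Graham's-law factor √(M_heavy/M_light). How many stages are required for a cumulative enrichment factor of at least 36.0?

119

Single-stage factor α = √(17.03/16.03), so ln α = ½ ln(1.06238) = 0.03026.
Need α^N ≥ 36.0 ⇒ N ≥ ln(36.0) / ln α = 3.584 / 0.03026 = 118.43.
Rounding up, N = 119 stages.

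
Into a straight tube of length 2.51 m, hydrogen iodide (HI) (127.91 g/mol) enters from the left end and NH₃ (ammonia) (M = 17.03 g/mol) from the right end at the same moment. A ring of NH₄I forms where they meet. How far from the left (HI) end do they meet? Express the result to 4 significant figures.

Graham's law gives d_HI/d_NH₃ = rate_HI/rate_NH₃ = √(M_NH₃/M_HI) = √(17.03/127.91) = 0.3649.
With d_HI + d_NH₃ = 2.51 m, d_NH₃ = 2.51/(1 + 0.3649) = 1.839 m.
d_HI = 2.51 − 1.839 = 0.6710 m.

0.6710 m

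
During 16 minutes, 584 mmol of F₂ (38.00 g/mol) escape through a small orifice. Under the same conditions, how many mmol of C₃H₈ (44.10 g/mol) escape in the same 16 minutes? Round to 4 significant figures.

Using Graham's law: rate_C₃H₈/rate_F₂ = √(M_F₂/M_C₃H₈) = √(38.00/44.10) = √0.8617 = 0.9283.
So the amount for C₃H₈ is 584 × 0.9283 = 542.1 mmol.

542.1 mmol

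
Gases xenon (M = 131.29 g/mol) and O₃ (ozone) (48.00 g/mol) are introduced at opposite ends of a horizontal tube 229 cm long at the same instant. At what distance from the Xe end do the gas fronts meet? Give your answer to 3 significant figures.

In equal time, each gas travels a distance ∝ its rate ∝ 1/√M, so d_Xe/d_O₃ = √(M_O₃/M_Xe) = √(48.00/131.29) = 0.6047.
With d_Xe + d_O₃ = 229 cm, d_O₃ = 229/(1 + 0.6047) = 142.7 cm.
d_Xe = 229 − 142.7 = 86.3 cm.

86.3 cm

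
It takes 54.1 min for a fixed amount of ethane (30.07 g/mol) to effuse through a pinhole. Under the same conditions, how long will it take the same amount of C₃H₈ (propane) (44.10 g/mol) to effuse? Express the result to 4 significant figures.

Using Graham's law: t_C₃H₈/t_C₂H₆ = √(M_C₃H₈/M_C₂H₆) = √(44.10/30.07) = √1.467 = 1.211.
So the time for C₃H₈ is 54.1 × 1.211 = 65.52 min.

65.52 min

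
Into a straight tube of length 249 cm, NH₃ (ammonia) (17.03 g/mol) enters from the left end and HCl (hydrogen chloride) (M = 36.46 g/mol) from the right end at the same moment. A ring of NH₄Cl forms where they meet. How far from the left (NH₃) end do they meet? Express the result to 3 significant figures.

148 cm

The fronts meet when d_NH₃ + d_HCl = L with d_NH₃/d_HCl = √(M_HCl/M_NH₃) (Graham's law). Here √(M_HCl/M_NH₃) = √(36.46/17.03) = 1.463.
With d_NH₃ + d_HCl = 249 cm, d_HCl = 249/(1 + 1.463) = 101.1 cm.
d_NH₃ = 249 − 101.1 = 148 cm.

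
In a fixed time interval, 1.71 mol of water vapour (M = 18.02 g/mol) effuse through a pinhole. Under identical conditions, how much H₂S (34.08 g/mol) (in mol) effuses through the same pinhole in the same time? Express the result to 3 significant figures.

Using Graham's law: rate_H₂S/rate_H₂O = √(M_H₂O/M_H₂S) = √(18.02/34.08) = √0.5288 = 0.7272.
So the amount for H₂S is 1.71 × 0.7272 = 1.24 mol.

1.24 mol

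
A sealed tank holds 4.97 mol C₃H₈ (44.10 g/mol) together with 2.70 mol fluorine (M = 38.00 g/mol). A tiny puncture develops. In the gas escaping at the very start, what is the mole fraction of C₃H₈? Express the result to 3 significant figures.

0.631

Rate_i ∝ x_i/√M_i (Graham's law weighted by mole fraction), so the effusate composition follows n_i/√M_i.
So x_C₃H₈ in the escaping gas = (n_C₃H₈/√M_C₃H₈) / Σ(n_i/√M_i)
= (4.97/√44.10) / (4.97/√44.10 + 2.70/√38.00) = 0.7484/(0.7484 + 0.4380) = 0.631.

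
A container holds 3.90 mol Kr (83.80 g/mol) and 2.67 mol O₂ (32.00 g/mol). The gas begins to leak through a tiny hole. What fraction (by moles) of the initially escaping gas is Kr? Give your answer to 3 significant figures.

Effusion rate of each component ∝ n_i/√M_i (partial pressure × 1/√M).
x_Kr(eff) = (n_Kr/√M_Kr) / (n_Kr/√M_Kr + n_O₂/√M_O₂)
= (3.90/√83.80) / (3.90/√83.80 + 2.67/√32.00) = 0.4260/(0.4260 + 0.4720) = 0.474.

0.474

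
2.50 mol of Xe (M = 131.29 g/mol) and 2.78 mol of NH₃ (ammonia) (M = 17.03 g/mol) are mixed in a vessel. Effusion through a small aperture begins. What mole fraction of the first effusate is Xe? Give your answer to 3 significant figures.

Rate_i ∝ x_i/√M_i (Graham's law weighted by mole fraction), so the effusate composition follows n_i/√M_i.
So x_Xe in the escaping gas = (n_Xe/√M_Xe) / Σ(n_i/√M_i)
= (2.50/√131.29) / (2.50/√131.29 + 2.78/√17.03) = 0.2182/(0.2182 + 0.6737) = 0.245.

0.245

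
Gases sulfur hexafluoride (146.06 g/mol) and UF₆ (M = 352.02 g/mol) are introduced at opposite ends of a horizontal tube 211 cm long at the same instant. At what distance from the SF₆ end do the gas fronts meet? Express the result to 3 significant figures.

128 cm

The fronts meet when d_SF₆ + d_UF₆ = L with d_SF₆/d_UF₆ = √(M_UF₆/M_SF₆) (Graham's law). Here √(M_UF₆/M_SF₆) = √(352.02/146.06) = 1.552.
With d_SF₆ + d_UF₆ = 211 cm, d_UF₆ = 211/(1 + 1.552) = 82.67 cm.
d_SF₆ = 211 − 82.67 = 128 cm.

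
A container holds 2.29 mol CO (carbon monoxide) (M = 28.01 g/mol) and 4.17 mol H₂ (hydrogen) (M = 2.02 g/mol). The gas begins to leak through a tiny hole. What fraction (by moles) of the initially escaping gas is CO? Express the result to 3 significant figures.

0.129

The effusion rate of species i is ∝ p_i/√M_i ∝ n_i/√M_i.
x_CO(eff) = (n_CO/√M_CO) / (n_CO/√M_CO + n_H₂/√M_H₂)
= (2.29/√28.01) / (2.29/√28.01 + 4.17/√2.02) = 0.4327/(0.4327 + 2.934) = 0.129.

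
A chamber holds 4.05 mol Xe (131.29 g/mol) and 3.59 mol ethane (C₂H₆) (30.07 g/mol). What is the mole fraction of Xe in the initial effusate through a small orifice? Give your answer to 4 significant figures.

0.3506

Effusion rate of each component ∝ n_i/√M_i (partial pressure × 1/√M).
x_Xe(eff) = (n_Xe/√M_Xe) / (n_Xe/√M_Xe + n_C₂H₆/√M_C₂H₆)
= (4.05/√131.29) / (4.05/√131.29 + 3.59/√30.07) = 0.3535/(0.3535 + 0.6547) = 0.3506.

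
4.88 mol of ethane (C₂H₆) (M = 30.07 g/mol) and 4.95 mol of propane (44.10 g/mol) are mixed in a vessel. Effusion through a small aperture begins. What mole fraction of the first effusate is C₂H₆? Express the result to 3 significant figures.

0.544

Each component's effusion rate ∝ (its partial pressure)·(1/√M) ∝ n_i/√M_i.
So x_C₂H₆ in the escaping gas = (n_C₂H₆/√M_C₂H₆) / Σ(n_i/√M_i)
= (4.88/√30.07) / (4.88/√30.07 + 4.95/√44.10) = 0.8899/(0.8899 + 0.7454) = 0.544.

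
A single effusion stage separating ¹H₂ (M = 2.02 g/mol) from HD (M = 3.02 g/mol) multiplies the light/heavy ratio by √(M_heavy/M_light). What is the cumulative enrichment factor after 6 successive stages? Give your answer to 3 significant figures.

Each stage multiplies the ratio by α = √(3.02/2.02), so after 6 stages the overall factor is α^6 = (3.02/2.02)^(6/2).
= 1.49505^3 = 3.34.

3.34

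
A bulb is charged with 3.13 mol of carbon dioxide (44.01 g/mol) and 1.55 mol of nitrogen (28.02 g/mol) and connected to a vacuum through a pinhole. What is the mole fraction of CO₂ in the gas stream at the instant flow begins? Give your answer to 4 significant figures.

0.6170

Rate_i ∝ x_i/√M_i (Graham's law weighted by mole fraction), so the effusate composition follows n_i/√M_i.
So x_CO₂ in the escaping gas = (n_CO₂/√M_CO₂) / Σ(n_i/√M_i)
= (3.13/√44.01) / (3.13/√44.01 + 1.55/√28.02) = 0.4718/(0.4718 + 0.2928) = 0.6170.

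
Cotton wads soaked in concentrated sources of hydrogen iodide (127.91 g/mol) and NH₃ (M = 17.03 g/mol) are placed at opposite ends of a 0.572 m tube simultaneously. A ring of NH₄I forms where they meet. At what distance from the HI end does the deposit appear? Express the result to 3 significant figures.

Distances travelled in equal time are proportional to diffusion rates, so d_HI/d_NH₃ = √(M_NH₃/M_HI) = √(17.03/127.91) = 0.3649.
With d_HI + d_NH₃ = 0.572 m, d_NH₃ = 0.572/(1 + 0.3649) = 0.4191 m.
d_HI = 0.572 − 0.4191 = 0.153 m.

0.153 m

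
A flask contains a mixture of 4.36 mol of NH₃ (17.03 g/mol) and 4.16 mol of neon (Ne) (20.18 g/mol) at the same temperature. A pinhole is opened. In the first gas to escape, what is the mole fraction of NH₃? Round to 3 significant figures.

0.533

The effusion rate of species i is ∝ p_i/√M_i ∝ n_i/√M_i.
So x_NH₃ in the escaping gas = (n_NH₃/√M_NH₃) / Σ(n_i/√M_i)
= (4.36/√17.03) / (4.36/√17.03 + 4.16/√20.18) = 1.057/(1.057 + 0.9260) = 0.533.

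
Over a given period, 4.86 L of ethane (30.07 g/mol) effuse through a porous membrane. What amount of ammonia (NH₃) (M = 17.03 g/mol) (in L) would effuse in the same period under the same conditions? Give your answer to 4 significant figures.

6.458 L

Since effusion rate ∝ 1/√M, rate_NH₃/rate_C₂H₆ = √(M_C₂H₆/M_NH₃) = √(30.07/17.03) = √1.766 = 1.329.
So the volume for NH₃ is 4.86 × 1.329 = 6.458 L.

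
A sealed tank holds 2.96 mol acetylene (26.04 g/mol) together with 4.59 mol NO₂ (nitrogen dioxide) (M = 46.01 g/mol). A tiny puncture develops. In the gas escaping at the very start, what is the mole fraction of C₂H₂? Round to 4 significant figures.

0.4616

Rate_i ∝ x_i/√M_i (Graham's law weighted by mole fraction), so the effusate composition follows n_i/√M_i.
So x_C₂H₂ in the escaping gas = (n_C₂H₂/√M_C₂H₂) / Σ(n_i/√M_i)
= (2.96/√26.04) / (2.96/√26.04 + 4.59/√46.01) = 0.5801/(0.5801 + 0.6767) = 0.4616.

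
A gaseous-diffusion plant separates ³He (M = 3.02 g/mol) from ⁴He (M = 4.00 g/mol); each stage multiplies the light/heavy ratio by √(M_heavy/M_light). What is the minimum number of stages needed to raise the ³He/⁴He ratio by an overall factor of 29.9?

Per stage α = (4.00/3.02)^(1/2) = 1.32450^0.5, giving ln α = 0.1405.
Need α^N ≥ 29.9 ⇒ N ≥ ln(29.9) / ln α = 3.398 / 0.1405 = 24.18.
Minimum whole number of stages: N = 25.

25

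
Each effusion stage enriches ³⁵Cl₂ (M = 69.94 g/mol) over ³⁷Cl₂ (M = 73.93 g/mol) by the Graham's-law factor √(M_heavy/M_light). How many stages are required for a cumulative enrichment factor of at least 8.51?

With α = √(73.93/69.94) per stage, ln α = ½ ln(1.05705) = 0.02774.
Need α^N ≥ 8.51 ⇒ N ≥ ln(8.51) / ln α = 2.141 / 0.02774 = 77.19.
Rounding up, N = 78 stages.

78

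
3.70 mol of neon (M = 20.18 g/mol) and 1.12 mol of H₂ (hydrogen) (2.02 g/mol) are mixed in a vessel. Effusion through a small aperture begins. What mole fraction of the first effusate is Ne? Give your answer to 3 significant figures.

The effusion rate of species i is ∝ p_i/√M_i ∝ n_i/√M_i.
x_Ne(eff) = (n_Ne/√M_Ne) / (n_Ne/√M_Ne + n_H₂/√M_H₂)
= (3.70/√20.18) / (3.70/√20.18 + 1.12/√2.02) = 0.8236/(0.8236 + 0.7880) = 0.511.

0.511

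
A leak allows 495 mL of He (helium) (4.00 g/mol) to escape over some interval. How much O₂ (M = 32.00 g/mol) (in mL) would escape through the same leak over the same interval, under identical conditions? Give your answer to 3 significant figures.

175 mL

Using Graham's law: rate_O₂/rate_He = √(M_He/M_O₂) = √(4.00/32.00) = √0.1250 = 0.3536.
So the volume for O₂ is 495 × 0.3536 = 175 mL.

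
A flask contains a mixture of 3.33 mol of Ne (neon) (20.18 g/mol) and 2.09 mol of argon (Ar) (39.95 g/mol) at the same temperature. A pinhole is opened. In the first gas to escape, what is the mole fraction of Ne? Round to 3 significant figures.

Rate_i ∝ x_i/√M_i (Graham's law weighted by mole fraction), so the effusate composition follows n_i/√M_i.
Mole fraction of Ne in the effusate = (n_Ne/√M_Ne) / (n_Ne/√M_Ne + n_Ar/√M_Ar)
= (3.33/√20.18) / (3.33/√20.18 + 2.09/√39.95) = 0.7413/(0.7413 + 0.3307) = 0.692.

0.692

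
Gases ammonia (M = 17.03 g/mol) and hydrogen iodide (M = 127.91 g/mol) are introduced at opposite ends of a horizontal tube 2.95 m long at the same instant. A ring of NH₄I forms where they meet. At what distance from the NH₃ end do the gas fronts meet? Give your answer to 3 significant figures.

Graham's law gives d_NH₃/d_HI = rate_NH₃/rate_HI = √(M_HI/M_NH₃) = √(127.91/17.03) = 2.741.
With d_NH₃ + d_HI = 2.95 m, d_HI = 2.95/(1 + 2.741) = 0.7886 m.
d_NH₃ = 2.95 − 0.7886 = 2.16 m.

2.16 m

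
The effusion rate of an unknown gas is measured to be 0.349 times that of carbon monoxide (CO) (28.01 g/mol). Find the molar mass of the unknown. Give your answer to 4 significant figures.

230.0 g/mol

By Graham's law, rate_X/rate_CO = √(M_CO/M_X).
0.349 = √(28.01/M_X)
M_X = 28.01 / 0.349² = 28.01 / 0.1218 = 230.0 g/mol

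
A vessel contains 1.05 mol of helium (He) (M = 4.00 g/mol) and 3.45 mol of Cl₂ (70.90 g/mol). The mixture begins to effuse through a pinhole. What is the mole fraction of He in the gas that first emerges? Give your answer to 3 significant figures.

The effusion rate of species i is ∝ p_i/√M_i ∝ n_i/√M_i.
Mole fraction of He in the effusate = (n_He/√M_He) / (n_He/√M_He + n_Cl₂/√M_Cl₂)
= (1.05/√4.00) / (1.05/√4.00 + 3.45/√70.90) = 0.5250/(0.5250 + 0.4097) = 0.562.

0.562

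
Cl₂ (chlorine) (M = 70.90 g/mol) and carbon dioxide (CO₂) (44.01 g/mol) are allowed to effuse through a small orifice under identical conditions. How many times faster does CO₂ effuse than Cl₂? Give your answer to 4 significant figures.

1.269

From Graham's law, rate_CO₂/rate_Cl₂ = √(M_Cl₂/M_CO₂) = √(70.90/44.01) = √1.611 = 1.269.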